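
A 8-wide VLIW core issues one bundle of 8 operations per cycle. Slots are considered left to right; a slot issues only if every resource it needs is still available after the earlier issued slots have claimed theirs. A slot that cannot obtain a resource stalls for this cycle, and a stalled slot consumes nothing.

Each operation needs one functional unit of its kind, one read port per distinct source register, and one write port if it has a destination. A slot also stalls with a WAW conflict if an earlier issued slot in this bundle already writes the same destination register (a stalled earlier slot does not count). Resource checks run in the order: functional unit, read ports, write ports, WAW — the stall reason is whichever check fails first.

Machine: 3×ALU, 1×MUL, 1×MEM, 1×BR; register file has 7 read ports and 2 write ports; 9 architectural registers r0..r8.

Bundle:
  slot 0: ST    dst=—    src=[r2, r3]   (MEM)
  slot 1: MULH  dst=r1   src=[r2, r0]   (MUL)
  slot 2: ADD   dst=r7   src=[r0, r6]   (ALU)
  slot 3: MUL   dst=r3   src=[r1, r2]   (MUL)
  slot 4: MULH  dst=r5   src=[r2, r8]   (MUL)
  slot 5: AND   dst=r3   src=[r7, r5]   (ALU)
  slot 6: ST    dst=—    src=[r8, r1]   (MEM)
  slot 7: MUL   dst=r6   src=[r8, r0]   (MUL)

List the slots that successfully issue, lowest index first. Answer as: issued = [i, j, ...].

issued = [0, 1, 2]

[0] MEM needs rd=2 wr=0: ok; after: ALU=3 MUL=1 MEM=0 BR=1, R=5, W=2
[1] MUL needs rd=2 wr=1: ok; after: ALU=3 MUL=0 MEM=0 BR=1, R=3, W=1
[2] ALU needs rd=2 wr=1: ok; after: ALU=2 MUL=0 MEM=0 BR=1, R=1, W=0
[3] MUL needs rd=2 wr=1: FU; after: ALU=2 MUL=0 MEM=0 BR=1, R=1, W=0
[4] MUL needs rd=2 wr=1: FU; after: ALU=2 MUL=0 MEM=0 BR=1, R=1, W=0
[5] ALU needs rd=2 wr=1: RD_PORT; after: ALU=2 MUL=0 MEM=0 BR=1, R=1, W=0
[6] MEM needs rd=2 wr=0: FU; after: ALU=2 MUL=0 MEM=0 BR=1, R=1, W=0
[7] MUL needs rd=2 wr=1: FU; after: ALU=2 MUL=0 MEM=0 BR=1, R=1, W=0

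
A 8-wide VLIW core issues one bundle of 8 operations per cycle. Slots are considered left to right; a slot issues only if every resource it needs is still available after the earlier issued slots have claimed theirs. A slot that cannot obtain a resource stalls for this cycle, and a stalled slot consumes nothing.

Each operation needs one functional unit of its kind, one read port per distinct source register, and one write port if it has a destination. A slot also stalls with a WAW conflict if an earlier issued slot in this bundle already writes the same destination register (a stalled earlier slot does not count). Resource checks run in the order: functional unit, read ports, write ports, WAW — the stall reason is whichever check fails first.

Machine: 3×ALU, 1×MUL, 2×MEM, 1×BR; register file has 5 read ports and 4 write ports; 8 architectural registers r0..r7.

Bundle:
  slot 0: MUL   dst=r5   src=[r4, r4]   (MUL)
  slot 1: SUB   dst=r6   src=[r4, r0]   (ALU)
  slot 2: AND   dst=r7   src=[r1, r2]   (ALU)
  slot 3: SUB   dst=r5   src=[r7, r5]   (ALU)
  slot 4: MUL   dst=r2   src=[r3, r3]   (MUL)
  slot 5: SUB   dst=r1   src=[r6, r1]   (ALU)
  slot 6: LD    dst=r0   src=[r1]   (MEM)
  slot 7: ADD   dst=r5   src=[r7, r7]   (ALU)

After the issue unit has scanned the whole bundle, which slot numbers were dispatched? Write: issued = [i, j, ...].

#0 MUL src=r4,r4 dispatched  <A:3 Mu:0 Ld:2 B:1 rd:4 wr:3>
#1 ALU src=r4,r0 dispatched  <A:2 Mu:0 Ld:2 B:1 rd:2 wr:2>
#2 ALU src=r1,r2 dispatched  <A:1 Mu:0 Ld:2 B:1 rd:0 wr:1>
#3 ALU src=r7,r5 held:RD_PORT  <A:1 Mu:0 Ld:2 B:1 rd:0 wr:1>
#4 MUL src=r3,r3 held:FU  <A:1 Mu:0 Ld:2 B:1 rd:0 wr:1>
#5 ALU src=r6,r1 held:RD_PORT  <A:1 Mu:0 Ld:2 B:1 rd:0 wr:1>
#6 MEM src=r1 held:RD_PORT  <A:1 Mu:0 Ld:2 B:1 rd:0 wr:1>
#7 ALU src=r7,r7 held:RD_PORT  <A:1 Mu:0 Ld:2 B:1 rd:0 wr:1>

issued = [0, 1, 2]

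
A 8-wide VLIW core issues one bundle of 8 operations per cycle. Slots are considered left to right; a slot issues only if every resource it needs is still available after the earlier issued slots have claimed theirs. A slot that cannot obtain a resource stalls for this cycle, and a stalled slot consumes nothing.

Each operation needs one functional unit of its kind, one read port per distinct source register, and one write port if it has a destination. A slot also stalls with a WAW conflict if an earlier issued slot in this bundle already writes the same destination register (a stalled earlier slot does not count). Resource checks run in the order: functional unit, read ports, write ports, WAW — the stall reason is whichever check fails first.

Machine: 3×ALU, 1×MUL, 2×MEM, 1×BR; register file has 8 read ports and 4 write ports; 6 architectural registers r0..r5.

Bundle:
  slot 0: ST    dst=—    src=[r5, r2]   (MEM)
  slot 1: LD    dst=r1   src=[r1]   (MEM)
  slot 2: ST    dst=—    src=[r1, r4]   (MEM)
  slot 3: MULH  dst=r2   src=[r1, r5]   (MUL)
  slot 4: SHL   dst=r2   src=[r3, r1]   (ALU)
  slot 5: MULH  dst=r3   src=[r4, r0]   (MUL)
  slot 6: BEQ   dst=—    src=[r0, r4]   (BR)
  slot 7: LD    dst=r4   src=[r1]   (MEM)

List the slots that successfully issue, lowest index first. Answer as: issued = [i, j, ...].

  0. MEM ⇒ go  {3A/1Mu/1Ld/1B | 6r 4w}
  1. MEM→r1 ⇒ go  {3A/1Mu/0Ld/1B | 5r 3w}
  2. MEM ⇒ no(FU)  {3A/1Mu/0Ld/1B | 5r 3w}
  3. MUL→r2 ⇒ go  {3A/0Mu/0Ld/1B | 3r 2w}
  4. ALU→r2 ⇒ no(WAW)  {3A/0Mu/0Ld/1B | 3r 2w}
  5. MUL→r3 ⇒ no(FU)  {3A/0Mu/0Ld/1B | 3r 2w}
  6. BR ⇒ go  {3A/0Mu/0Ld/0B | 1r 2w}
  7. MEM→r4 ⇒ no(FU)  {3A/0Mu/0Ld/0B | 1r 2w}

issued = [0, 1, 3, 6]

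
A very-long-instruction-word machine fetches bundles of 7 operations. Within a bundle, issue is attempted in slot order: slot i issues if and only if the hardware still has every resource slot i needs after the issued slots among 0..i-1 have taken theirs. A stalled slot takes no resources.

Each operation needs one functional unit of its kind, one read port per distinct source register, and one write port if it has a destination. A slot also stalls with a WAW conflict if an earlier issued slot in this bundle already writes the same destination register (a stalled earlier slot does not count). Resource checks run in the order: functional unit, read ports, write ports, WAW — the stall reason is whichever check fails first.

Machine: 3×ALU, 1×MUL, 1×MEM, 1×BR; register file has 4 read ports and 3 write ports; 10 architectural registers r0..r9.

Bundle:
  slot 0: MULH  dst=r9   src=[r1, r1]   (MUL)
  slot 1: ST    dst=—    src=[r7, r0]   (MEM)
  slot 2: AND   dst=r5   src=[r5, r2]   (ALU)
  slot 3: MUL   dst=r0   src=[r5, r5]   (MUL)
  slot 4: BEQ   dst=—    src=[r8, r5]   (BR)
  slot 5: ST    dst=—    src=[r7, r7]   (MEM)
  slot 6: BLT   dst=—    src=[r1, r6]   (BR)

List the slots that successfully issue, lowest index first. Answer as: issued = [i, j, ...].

slot 0 (MUL): ISSUE — free A3,Mu0,Ld1,B1 rp3 wp2
slot 1 (MEM): ISSUE — free A3,Mu0,Ld0,B1 rp1 wp2
slot 2 (ALU): stall RD_PORT — free A3,Mu0,Ld0,B1 rp1 wp2
slot 3 (MUL): stall FU — free A3,Mu0,Ld0,B1 rp1 wp2
slot 4 (BR): stall RD_PORT — free A3,Mu0,Ld0,B1 rp1 wp2
slot 5 (MEM): stall FU — free A3,Mu0,Ld0,B1 rp1 wp2
slot 6 (BR): stall RD_PORT — free A3,Mu0,Ld0,B1 rp1 wp2

issued = [0, 1]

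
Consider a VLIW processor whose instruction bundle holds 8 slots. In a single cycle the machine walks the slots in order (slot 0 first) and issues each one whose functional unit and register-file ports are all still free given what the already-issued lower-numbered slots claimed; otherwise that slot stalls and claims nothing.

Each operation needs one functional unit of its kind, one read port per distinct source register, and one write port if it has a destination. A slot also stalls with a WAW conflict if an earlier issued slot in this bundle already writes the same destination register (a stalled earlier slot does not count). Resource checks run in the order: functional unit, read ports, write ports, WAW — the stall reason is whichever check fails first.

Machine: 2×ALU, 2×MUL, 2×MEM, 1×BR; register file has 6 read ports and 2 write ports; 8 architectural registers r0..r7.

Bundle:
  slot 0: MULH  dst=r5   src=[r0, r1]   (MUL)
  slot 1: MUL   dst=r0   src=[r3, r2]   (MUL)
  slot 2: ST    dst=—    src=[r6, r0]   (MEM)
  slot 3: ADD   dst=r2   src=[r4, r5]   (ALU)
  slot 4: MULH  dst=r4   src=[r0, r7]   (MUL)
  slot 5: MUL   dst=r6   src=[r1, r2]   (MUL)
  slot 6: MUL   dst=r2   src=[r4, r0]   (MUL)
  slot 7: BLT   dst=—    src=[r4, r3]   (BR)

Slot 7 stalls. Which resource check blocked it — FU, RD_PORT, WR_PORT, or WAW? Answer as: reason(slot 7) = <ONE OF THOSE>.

slot 0 (MUL): ISSUE — free A2,Mu1,Ld2,B1 rp4 wp1
slot 1 (MUL): ISSUE — free A2,Mu0,Ld2,B1 rp2 wp0
slot 2 (MEM): ISSUE — free A2,Mu0,Ld1,B1 rp0 wp0
slot 3 (ALU): stall RD_PORT — free A2,Mu0,Ld1,B1 rp0 wp0
slot 4 (MUL): stall FU — free A2,Mu0,Ld1,B1 rp0 wp0
slot 5 (MUL): stall FU — free A2,Mu0,Ld1,B1 rp0 wp0
slot 6 (MUL): stall FU — free A2,Mu0,Ld1,B1 rp0 wp0
slot 7 (BR): stall RD_PORT — free A2,Mu0,Ld1,B1 rp0 wp0

reason(slot 7) = RD_PORT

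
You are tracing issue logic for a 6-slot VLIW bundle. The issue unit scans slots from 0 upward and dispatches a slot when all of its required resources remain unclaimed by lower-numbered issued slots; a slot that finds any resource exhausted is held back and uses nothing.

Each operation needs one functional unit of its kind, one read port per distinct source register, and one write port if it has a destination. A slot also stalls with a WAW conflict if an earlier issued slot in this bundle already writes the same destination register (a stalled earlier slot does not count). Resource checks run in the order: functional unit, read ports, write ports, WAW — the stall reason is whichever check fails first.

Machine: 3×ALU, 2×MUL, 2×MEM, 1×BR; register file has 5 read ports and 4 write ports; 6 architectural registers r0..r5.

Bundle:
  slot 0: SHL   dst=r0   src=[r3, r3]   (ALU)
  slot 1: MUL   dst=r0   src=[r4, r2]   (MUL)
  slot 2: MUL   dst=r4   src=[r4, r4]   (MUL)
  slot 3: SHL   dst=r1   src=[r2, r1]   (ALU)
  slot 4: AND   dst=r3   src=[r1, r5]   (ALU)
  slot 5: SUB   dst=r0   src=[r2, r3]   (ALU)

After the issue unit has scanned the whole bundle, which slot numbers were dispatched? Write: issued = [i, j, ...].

issued = [0, 2, 3]

slot 0 (ALU): ISSUE — free A2,Mu2,Ld2,B1 rp4 wp3
slot 1 (MUL): stall WAW — free A2,Mu2,Ld2,B1 rp4 wp3
slot 2 (MUL): ISSUE — free A2,Mu1,Ld2,B1 rp3 wp2
slot 3 (ALU): ISSUE — free A1,Mu1,Ld2,B1 rp1 wp1
slot 4 (ALU): stall RD_PORT — free A1,Mu1,Ld2,B1 rp1 wp1
slot 5 (ALU): stall RD_PORT — free A1,Mu1,Ld2,B1 rp1 wp1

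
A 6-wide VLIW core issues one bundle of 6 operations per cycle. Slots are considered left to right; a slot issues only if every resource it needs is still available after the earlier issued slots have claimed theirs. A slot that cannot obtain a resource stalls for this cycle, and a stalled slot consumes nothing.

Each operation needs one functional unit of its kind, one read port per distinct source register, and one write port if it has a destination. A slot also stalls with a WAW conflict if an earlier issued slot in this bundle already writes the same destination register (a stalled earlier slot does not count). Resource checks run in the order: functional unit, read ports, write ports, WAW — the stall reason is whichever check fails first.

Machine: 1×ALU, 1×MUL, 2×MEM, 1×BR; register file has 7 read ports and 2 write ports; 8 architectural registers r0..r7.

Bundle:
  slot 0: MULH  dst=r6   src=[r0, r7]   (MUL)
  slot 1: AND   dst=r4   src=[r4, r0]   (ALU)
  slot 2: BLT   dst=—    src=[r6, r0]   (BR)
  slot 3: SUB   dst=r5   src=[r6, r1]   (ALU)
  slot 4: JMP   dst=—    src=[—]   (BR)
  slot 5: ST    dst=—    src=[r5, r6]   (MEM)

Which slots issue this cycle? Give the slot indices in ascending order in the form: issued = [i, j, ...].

  0. MUL→r6 ⇒ go  {1A/0Mu/2Ld/1B | 5r 1w}
  1. ALU→r4 ⇒ go  {0A/0Mu/2Ld/1B | 3r 0w}
  2. BR ⇒ go  {0A/0Mu/2Ld/0B | 1r 0w}
  3. ALU→r5 ⇒ no(FU)  {0A/0Mu/2Ld/0B | 1r 0w}
  4. BR ⇒ no(FU)  {0A/0Mu/2Ld/0B | 1r 0w}
  5. MEM ⇒ no(RD_PORT)  {0A/0Mu/2Ld/0B | 1r 0w}

issued = [0, 1, 2]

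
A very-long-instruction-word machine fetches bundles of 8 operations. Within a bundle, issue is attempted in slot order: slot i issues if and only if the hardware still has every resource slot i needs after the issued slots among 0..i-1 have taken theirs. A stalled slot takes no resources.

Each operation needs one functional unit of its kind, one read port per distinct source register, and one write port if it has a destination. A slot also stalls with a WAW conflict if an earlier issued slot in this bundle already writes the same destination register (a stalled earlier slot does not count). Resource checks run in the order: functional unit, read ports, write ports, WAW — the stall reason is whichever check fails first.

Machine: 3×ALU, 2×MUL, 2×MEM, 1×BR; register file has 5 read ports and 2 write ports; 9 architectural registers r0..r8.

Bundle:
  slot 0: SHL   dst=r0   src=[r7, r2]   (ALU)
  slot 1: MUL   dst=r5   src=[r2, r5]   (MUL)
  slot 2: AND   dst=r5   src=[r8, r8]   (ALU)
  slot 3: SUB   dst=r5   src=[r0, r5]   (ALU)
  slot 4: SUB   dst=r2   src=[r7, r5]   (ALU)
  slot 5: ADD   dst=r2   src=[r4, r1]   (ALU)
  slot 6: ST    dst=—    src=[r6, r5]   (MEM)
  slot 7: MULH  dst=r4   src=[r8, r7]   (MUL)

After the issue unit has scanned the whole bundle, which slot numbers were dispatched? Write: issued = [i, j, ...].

#0 ALU src=r7,r2 dispatched  <A:2 Mu:2 Ld:2 B:1 rd:3 wr:1>
#1 MUL src=r2,r5 dispatched  <A:2 Mu:1 Ld:2 B:1 rd:1 wr:0>
#2 ALU src=r8,r8 held:WR_PORT  <A:2 Mu:1 Ld:2 B:1 rd:1 wr:0>
#3 ALU src=r0,r5 held:RD_PORT  <A:2 Mu:1 Ld:2 B:1 rd:1 wr:0>
#4 ALU src=r7,r5 held:RD_PORT  <A:2 Mu:1 Ld:2 B:1 rd:1 wr:0>
#5 ALU src=r4,r1 held:RD_PORT  <A:2 Mu:1 Ld:2 B:1 rd:1 wr:0>
#6 MEM src=r6,r5 held:RD_PORT  <A:2 Mu:1 Ld:2 B:1 rd:1 wr:0>
#7 MUL src=r8,r7 held:RD_PORT  <A:2 Mu:1 Ld:2 B:1 rd:1 wr:0>

issued = [0, 1]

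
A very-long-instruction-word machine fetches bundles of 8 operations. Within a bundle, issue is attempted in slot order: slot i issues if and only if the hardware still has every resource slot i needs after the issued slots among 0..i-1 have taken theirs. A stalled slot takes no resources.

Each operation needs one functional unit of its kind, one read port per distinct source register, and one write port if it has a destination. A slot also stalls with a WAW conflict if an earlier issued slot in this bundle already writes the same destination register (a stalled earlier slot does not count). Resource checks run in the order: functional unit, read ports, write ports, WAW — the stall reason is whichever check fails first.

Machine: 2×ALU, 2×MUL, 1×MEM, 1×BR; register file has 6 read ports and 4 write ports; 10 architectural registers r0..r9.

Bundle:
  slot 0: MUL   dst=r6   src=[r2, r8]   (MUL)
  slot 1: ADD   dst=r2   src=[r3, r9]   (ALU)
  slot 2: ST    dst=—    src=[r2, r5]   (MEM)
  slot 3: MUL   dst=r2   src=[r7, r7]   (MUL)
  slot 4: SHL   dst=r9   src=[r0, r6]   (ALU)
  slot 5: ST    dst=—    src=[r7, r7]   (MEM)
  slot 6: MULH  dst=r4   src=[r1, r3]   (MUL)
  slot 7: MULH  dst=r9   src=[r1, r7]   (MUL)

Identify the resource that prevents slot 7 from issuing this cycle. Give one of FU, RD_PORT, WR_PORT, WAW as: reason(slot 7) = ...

reason(slot 7) = RD_PORT

(0) want 1×MUL +2rd +1wr — yes → AL2|MU1|ME1|BR1|rd4|wr3
(1) want 1×ALU +2rd +1wr — yes → AL1|MU1|ME1|BR1|rd2|wr2
(2) want 1×MEM +2rd +0wr — yes → AL1|MU1|ME0|BR1|rd0|wr2
(3) want 1×MUL +1rd +1wr — RD_PORT → AL1|MU1|ME0|BR1|rd0|wr2
(4) want 1×ALU +2rd +1wr — RD_PORT → AL1|MU1|ME0|BR1|rd0|wr2
(5) want 1×MEM +1rd +0wr — FU → AL1|MU1|ME0|BR1|rd0|wr2
(6) want 1×MUL +2rd +1wr — RD_PORT → AL1|MU1|ME0|BR1|rd0|wr2
(7) want 1×MUL +2rd +1wr — RD_PORT → AL1|MU1|ME0|BR1|rd0|wr2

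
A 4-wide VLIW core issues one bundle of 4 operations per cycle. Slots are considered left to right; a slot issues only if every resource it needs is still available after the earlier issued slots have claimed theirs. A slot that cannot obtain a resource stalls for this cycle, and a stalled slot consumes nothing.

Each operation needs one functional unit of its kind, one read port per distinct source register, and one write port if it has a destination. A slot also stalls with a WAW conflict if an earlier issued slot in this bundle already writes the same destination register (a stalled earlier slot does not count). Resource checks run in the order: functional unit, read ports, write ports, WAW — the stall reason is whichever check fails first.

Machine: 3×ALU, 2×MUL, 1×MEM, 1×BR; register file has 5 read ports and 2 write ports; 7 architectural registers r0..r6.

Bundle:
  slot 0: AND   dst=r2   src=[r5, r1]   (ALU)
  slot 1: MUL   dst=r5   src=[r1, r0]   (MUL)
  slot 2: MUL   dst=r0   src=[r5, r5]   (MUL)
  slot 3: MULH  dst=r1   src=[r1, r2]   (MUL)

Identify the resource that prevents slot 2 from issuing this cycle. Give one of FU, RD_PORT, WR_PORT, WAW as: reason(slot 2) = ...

reason(slot 2) = WR_PORT

  0. ALU→r2 ⇒ go  {2A/2Mu/1Ld/1B | 3r 1w}
  1. MUL→r5 ⇒ go  {2A/1Mu/1Ld/1B | 1r 0w}
  2. MUL→r0 ⇒ no(WR_PORT)  {2A/1Mu/1Ld/1B | 1r 0w}
  3. MUL→r1 ⇒ no(RD_PORT)  {2A/1Mu/1Ld/1B | 1r 0w}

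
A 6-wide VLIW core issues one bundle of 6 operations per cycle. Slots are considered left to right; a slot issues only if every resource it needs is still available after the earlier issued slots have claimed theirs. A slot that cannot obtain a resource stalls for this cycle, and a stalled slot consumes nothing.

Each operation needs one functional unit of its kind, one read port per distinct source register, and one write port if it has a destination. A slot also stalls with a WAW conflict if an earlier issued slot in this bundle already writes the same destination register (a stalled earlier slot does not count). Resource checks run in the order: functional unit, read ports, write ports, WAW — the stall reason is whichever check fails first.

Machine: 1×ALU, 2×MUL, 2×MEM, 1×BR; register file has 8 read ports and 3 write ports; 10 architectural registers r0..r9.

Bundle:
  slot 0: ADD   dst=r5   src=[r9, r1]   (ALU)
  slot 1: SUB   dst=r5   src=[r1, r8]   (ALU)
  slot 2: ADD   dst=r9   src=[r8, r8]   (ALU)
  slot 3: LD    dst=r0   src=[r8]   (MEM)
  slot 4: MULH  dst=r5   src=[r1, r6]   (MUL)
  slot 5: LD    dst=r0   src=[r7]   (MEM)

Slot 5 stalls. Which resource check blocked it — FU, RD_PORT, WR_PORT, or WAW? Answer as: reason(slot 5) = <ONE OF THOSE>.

reason(slot 5) = WAW

(0) want 1×ALU +2rd +1wr — yes → AL0|MU2|ME2|BR1|rd6|wr2
(1) want 1×ALU +2rd +1wr — FU → AL0|MU2|ME2|BR1|rd6|wr2
(2) want 1×ALU +1rd +1wr — FU → AL0|MU2|ME2|BR1|rd6|wr2
(3) want 1×MEM +1rd +1wr — yes → AL0|MU2|ME1|BR1|rd5|wr1
(4) want 1×MUL +2rd +1wr — WAW → AL0|MU2|ME1|BR1|rd5|wr1
(5) want 1×MEM +1rd +1wr — WAW → AL0|MU2|ME1|BR1|rd5|wr1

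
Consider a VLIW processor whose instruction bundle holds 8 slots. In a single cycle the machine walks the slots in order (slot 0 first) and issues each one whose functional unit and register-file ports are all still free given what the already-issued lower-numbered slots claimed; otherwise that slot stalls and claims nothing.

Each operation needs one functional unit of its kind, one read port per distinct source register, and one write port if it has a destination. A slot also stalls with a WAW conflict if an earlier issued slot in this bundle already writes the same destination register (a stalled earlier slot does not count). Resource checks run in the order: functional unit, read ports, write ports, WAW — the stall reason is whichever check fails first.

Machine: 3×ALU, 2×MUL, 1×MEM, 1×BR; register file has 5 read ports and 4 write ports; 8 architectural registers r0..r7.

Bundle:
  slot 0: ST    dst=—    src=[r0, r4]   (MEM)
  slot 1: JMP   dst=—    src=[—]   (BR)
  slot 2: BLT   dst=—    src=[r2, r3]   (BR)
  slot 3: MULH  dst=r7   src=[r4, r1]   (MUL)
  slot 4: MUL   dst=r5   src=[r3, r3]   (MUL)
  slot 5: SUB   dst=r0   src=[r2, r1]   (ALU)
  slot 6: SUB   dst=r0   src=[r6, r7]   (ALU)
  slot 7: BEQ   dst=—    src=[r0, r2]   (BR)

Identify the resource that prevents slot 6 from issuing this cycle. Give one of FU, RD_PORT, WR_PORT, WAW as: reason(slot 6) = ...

reason(slot 6) = RD_PORT

[0] MEM needs rd=2 wr=0: ok; after: ALU=3 MUL=2 MEM=0 BR=1, R=3, W=4
[1] BR needs rd=0 wr=0: ok; after: ALU=3 MUL=2 MEM=0 BR=0, R=3, W=4
[2] BR needs rd=2 wr=0: FU; after: ALU=3 MUL=2 MEM=0 BR=0, R=3, W=4
[3] MUL needs rd=2 wr=1: ok; after: ALU=3 MUL=1 MEM=0 BR=0, R=1, W=3
[4] MUL needs rd=1 wr=1: ok; after: ALU=3 MUL=0 MEM=0 BR=0, R=0, W=2
[5] ALU needs rd=2 wr=1: RD_PORT; after: ALU=3 MUL=0 MEM=0 BR=0, R=0, W=2
[6] ALU needs rd=2 wr=1: RD_PORT; after: ALU=3 MUL=0 MEM=0 BR=0, R=0, W=2
[7] BR needs rd=2 wr=0: FU; after: ALU=3 MUL=0 MEM=0 BR=0, R=0, W=2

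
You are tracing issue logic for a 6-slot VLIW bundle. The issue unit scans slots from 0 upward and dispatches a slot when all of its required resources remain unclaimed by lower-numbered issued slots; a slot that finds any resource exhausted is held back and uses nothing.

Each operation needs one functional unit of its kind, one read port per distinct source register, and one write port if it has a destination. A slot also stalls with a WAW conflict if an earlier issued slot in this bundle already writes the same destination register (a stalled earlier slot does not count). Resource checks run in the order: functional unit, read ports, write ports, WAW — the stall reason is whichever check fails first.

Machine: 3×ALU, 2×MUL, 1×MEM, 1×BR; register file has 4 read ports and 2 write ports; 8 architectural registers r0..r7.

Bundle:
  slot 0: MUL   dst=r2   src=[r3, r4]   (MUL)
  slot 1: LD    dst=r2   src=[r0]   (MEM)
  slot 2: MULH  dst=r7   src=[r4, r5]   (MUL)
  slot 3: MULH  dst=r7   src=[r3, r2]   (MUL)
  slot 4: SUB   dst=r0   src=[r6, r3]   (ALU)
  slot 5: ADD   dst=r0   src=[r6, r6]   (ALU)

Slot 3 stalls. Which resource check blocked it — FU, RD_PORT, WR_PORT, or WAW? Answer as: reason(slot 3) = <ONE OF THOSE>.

#0 MUL src=r3,r4 dispatched  <A:3 Mu:1 Ld:1 B:1 rd:2 wr:1>
#1 MEM src=r0 held:WAW  <A:3 Mu:1 Ld:1 B:1 rd:2 wr:1>
#2 MUL src=r4,r5 dispatched  <A:3 Mu:0 Ld:1 B:1 rd:0 wr:0>
#3 MUL src=r3,r2 held:FU  <A:3 Mu:0 Ld:1 B:1 rd:0 wr:0>
#4 ALU src=r6,r3 held:RD_PORT  <A:3 Mu:0 Ld:1 B:1 rd:0 wr:0>
#5 ALU src=r6,r6 held:RD_PORT  <A:3 Mu:0 Ld:1 B:1 rd:0 wr:0>

reason(slot 3) = FU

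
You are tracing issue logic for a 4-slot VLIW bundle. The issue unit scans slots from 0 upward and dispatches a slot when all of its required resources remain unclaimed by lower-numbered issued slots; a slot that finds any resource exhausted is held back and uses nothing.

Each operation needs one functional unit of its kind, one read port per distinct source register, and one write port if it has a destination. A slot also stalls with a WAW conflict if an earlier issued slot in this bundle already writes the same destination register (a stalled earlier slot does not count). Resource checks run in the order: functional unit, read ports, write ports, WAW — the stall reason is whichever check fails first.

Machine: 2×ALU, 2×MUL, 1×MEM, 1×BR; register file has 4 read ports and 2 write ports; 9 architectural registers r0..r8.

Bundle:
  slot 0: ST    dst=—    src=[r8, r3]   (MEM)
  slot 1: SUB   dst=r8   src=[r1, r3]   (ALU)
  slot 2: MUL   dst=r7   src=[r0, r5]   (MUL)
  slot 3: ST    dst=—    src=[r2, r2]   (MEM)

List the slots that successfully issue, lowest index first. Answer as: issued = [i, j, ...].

issued = [0, 1]

#0 MEM src=r8,r3 dispatched  <A:2 Mu:2 Ld:0 B:1 rd:2 wr:2>
#1 ALU src=r1,r3 dispatched  <A:1 Mu:2 Ld:0 B:1 rd:0 wr:1>
#2 MUL src=r0,r5 held:RD_PORT  <A:1 Mu:2 Ld:0 B:1 rd:0 wr:1>
#3 MEM src=r2,r2 held:FU  <A:1 Mu:2 Ld:0 B:1 rd:0 wr:1>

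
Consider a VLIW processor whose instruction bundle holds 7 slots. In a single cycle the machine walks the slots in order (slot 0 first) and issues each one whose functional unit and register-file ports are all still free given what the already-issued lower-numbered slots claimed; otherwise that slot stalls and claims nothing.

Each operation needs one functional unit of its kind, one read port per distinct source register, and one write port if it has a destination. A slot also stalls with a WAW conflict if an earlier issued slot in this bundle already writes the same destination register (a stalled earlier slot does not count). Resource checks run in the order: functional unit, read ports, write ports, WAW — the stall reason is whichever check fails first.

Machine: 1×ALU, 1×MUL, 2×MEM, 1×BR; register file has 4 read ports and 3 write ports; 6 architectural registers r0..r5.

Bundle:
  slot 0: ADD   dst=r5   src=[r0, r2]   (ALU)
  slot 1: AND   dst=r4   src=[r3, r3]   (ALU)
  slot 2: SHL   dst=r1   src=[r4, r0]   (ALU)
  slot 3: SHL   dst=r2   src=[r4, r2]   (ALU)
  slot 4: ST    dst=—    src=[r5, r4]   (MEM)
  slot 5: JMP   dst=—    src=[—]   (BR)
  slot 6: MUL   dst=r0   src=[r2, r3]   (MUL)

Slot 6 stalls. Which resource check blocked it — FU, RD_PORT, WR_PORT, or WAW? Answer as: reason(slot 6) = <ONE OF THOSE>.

[0] ALU needs rd=2 wr=1: ok; after: ALU=0 MUL=1 MEM=2 BR=1, R=2, W=2
[1] ALU needs rd=1 wr=1: FU; after: ALU=0 MUL=1 MEM=2 BR=1, R=2, W=2
[2] ALU needs rd=2 wr=1: FU; after: ALU=0 MUL=1 MEM=2 BR=1, R=2, W=2
[3] ALU needs rd=2 wr=1: FU; after: ALU=0 MUL=1 MEM=2 BR=1, R=2, W=2
[4] MEM needs rd=2 wr=0: ok; after: ALU=0 MUL=1 MEM=1 BR=1, R=0, W=2
[5] BR needs rd=0 wr=0: ok; after: ALU=0 MUL=1 MEM=1 BR=0, R=0, W=2
[6] MUL needs rd=2 wr=1: RD_PORT; after: ALU=0 MUL=1 MEM=1 BR=0, R=0, W=2

reason(slot 6) = RD_PORT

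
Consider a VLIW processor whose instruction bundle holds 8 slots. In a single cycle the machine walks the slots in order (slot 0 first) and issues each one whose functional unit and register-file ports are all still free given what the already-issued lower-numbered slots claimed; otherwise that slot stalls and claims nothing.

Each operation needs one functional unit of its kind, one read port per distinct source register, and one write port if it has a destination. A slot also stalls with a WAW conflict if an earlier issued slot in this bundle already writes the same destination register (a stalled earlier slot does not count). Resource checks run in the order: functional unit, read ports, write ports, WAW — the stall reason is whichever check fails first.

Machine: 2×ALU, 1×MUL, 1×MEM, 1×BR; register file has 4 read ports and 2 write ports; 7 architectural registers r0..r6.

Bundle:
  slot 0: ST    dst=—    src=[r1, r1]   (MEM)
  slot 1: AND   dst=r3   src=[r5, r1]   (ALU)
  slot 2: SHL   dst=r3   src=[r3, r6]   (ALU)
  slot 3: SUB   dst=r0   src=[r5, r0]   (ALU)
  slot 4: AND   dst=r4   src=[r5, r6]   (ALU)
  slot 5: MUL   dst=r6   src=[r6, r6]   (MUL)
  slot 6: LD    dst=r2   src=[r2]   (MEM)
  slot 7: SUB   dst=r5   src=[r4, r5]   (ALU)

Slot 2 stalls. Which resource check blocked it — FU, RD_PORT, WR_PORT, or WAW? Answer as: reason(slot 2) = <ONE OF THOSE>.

[0] MEM needs rd=1 wr=0: ok; after: ALU=2 MUL=1 MEM=0 BR=1, R=3, W=2
[1] ALU needs rd=2 wr=1: ok; after: ALU=1 MUL=1 MEM=0 BR=1, R=1, W=1
[2] ALU needs rd=2 wr=1: RD_PORT; after: ALU=1 MUL=1 MEM=0 BR=1, R=1, W=1
[3] ALU needs rd=2 wr=1: RD_PORT; after: ALU=1 MUL=1 MEM=0 BR=1, R=1, W=1
[4] ALU needs rd=2 wr=1: RD_PORT; after: ALU=1 MUL=1 MEM=0 BR=1, R=1, W=1
[5] MUL needs rd=1 wr=1: ok; after: ALU=1 MUL=0 MEM=0 BR=1, R=0, W=0
[6] MEM needs rd=1 wr=1: FU; after: ALU=1 MUL=0 MEM=0 BR=1, R=0, W=0
[7] ALU needs rd=2 wr=1: RD_PORT; after: ALU=1 MUL=0 MEM=0 BR=1, R=0, W=0

reason(slot 2) = RD_PORT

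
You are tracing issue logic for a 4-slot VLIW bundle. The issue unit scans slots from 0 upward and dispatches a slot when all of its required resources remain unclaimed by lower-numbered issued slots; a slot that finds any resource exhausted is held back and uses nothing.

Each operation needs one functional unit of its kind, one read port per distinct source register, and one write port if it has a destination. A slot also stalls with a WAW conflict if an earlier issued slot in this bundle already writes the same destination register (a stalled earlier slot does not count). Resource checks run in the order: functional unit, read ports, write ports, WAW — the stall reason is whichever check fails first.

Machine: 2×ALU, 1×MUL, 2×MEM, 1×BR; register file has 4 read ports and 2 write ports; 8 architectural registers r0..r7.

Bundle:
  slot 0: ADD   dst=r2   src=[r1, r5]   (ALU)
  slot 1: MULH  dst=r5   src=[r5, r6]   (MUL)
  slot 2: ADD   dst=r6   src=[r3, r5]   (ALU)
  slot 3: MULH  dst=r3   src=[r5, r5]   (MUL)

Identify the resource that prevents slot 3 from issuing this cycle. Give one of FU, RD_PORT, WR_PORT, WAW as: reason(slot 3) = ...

  0. ALU→r2 ⇒ go  {1A/1Mu/2Ld/1B | 2r 1w}
  1. MUL→r5 ⇒ go  {1A/0Mu/2Ld/1B | 0r 0w}
  2. ALU→r6 ⇒ no(RD_PORT)  {1A/0Mu/2Ld/1B | 0r 0w}
  3. MUL→r3 ⇒ no(FU)  {1A/0Mu/2Ld/1B | 0r 0w}

reason(slot 3) = FU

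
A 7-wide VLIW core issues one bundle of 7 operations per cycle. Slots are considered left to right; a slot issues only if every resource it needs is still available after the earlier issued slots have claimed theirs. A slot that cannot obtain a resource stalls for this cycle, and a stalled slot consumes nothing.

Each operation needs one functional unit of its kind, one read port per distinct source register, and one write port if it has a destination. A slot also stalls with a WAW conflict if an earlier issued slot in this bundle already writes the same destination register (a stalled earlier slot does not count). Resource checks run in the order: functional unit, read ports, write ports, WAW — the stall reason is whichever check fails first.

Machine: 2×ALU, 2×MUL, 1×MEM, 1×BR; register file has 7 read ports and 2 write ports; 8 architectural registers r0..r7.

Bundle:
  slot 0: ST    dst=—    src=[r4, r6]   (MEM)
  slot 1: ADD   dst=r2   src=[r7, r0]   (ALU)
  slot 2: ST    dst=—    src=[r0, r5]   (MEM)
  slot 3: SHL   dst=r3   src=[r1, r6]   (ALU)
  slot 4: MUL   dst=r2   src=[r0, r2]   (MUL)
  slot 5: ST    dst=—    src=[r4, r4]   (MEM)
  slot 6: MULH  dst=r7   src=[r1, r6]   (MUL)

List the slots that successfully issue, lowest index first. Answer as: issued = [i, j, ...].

[0] MEM needs rd=2 wr=0: ok; after: ALU=2 MUL=2 MEM=0 BR=1, R=5, W=2
[1] ALU needs rd=2 wr=1: ok; after: ALU=1 MUL=2 MEM=0 BR=1, R=3, W=1
[2] MEM needs rd=2 wr=0: FU; after: ALU=1 MUL=2 MEM=0 BR=1, R=3, W=1
[3] ALU needs rd=2 wr=1: ok; after: ALU=0 MUL=2 MEM=0 BR=1, R=1, W=0
[4] MUL needs rd=2 wr=1: RD_PORT; after: ALU=0 MUL=2 MEM=0 BR=1, R=1, W=0
[5] MEM needs rd=1 wr=0: FU; after: ALU=0 MUL=2 MEM=0 BR=1, R=1, W=0
[6] MUL needs rd=2 wr=1: RD_PORT; after: ALU=0 MUL=2 MEM=0 BR=1, R=1, W=0

issued = [0, 1, 3]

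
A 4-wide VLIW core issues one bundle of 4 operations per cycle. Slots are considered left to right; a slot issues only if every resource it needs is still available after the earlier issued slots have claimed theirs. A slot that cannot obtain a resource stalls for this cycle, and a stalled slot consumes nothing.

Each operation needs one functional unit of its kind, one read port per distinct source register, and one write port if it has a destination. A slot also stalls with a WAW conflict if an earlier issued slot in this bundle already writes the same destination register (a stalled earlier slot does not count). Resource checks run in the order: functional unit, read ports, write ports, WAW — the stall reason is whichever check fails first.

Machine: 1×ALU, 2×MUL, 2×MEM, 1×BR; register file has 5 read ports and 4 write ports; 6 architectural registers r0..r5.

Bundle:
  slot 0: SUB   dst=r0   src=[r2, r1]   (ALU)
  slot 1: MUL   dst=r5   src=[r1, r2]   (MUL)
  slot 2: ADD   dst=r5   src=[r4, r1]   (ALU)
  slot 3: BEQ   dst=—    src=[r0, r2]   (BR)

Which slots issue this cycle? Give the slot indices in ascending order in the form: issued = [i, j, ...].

  0. ALU→r0 ⇒ go  {0A/2Mu/2Ld/1B | 3r 3w}
  1. MUL→r5 ⇒ go  {0A/1Mu/2Ld/1B | 1r 2w}
  2. ALU→r5 ⇒ no(FU)  {0A/1Mu/2Ld/1B | 1r 2w}
  3. BR ⇒ no(RD_PORT)  {0A/1Mu/2Ld/1B | 1r 2w}

issued = [0, 1]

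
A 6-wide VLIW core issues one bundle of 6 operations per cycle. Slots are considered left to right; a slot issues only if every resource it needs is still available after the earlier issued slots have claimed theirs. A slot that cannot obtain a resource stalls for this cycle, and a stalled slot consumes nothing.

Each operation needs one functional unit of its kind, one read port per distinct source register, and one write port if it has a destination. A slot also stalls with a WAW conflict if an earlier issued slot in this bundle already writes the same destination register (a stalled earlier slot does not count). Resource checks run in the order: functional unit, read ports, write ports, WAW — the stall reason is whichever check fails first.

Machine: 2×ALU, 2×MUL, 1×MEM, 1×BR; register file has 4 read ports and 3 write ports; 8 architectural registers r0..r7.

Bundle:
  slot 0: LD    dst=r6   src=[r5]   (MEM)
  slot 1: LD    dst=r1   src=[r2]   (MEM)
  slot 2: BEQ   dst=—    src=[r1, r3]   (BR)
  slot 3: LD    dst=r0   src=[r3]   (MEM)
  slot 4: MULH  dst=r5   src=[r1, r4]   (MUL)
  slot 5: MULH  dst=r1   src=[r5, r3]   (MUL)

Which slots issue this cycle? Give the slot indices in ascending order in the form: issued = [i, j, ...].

  0. MEM→r6 ⇒ go  {2A/2Mu/0Ld/1B | 3r 2w}
  1. MEM→r1 ⇒ no(FU)  {2A/2Mu/0Ld/1B | 3r 2w}
  2. BR ⇒ go  {2A/2Mu/0Ld/0B | 1r 2w}
  3. MEM→r0 ⇒ no(FU)  {2A/2Mu/0Ld/0B | 1r 2w}
  4. MUL→r5 ⇒ no(RD_PORT)  {2A/2Mu/0Ld/0B | 1r 2w}
  5. MUL→r1 ⇒ no(RD_PORT)  {2A/2Mu/0Ld/0B | 1r 2w}

issued = [0, 2]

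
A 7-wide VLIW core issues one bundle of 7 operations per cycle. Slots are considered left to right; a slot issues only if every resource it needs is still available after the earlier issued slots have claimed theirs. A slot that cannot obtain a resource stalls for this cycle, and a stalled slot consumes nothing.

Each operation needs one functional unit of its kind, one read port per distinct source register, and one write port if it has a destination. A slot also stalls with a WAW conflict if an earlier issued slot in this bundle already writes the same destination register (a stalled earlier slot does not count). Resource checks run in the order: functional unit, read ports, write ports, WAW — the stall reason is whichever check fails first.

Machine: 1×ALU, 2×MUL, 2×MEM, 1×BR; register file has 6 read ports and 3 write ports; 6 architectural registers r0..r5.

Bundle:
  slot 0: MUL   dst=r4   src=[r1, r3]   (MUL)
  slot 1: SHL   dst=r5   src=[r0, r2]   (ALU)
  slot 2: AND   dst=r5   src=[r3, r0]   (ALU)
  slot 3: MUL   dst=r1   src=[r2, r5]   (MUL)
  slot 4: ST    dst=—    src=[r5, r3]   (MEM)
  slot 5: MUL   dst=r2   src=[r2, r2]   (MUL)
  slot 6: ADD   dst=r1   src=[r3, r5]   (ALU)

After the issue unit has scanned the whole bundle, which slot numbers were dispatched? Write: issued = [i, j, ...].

[0] MUL needs rd=2 wr=1: ok; after: ALU=1 MUL=1 MEM=2 BR=1, R=4, W=2
[1] ALU needs rd=2 wr=1: ok; after: ALU=0 MUL=1 MEM=2 BR=1, R=2, W=1
[2] ALU needs rd=2 wr=1: FU; after: ALU=0 MUL=1 MEM=2 BR=1, R=2, W=1
[3] MUL needs rd=2 wr=1: ok; after: ALU=0 MUL=0 MEM=2 BR=1, R=0, W=0
[4] MEM needs rd=2 wr=0: RD_PORT; after: ALU=0 MUL=0 MEM=2 BR=1, R=0, W=0
[5] MUL needs rd=1 wr=1: FU; after: ALU=0 MUL=0 MEM=2 BR=1, R=0, W=0
[6] ALU needs rd=2 wr=1: FU; after: ALU=0 MUL=0 MEM=2 BR=1, R=0, W=0

issued = [0, 1, 3]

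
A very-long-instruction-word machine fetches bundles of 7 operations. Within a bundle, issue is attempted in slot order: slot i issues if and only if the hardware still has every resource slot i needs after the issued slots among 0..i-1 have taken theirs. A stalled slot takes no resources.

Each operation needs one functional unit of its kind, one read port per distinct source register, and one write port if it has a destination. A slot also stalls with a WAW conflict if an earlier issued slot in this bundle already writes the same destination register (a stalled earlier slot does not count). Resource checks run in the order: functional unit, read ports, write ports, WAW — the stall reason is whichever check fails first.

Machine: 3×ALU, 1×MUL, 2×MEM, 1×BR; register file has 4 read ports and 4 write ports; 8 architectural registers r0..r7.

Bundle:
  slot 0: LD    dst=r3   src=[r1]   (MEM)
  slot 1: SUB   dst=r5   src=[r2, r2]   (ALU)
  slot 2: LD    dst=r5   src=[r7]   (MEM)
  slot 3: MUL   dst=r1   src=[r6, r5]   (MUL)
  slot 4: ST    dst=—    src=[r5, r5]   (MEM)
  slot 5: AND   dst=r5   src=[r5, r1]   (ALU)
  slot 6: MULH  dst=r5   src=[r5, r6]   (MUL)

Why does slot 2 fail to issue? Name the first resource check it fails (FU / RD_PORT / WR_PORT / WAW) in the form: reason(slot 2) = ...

reason(slot 2) = WAW

#0 MEM src=r1 dispatched  <A:3 Mu:1 Ld:1 B:1 rd:3 wr:3>
#1 ALU src=r2,r2 dispatched  <A:2 Mu:1 Ld:1 B:1 rd:2 wr:2>
#2 MEM src=r7 held:WAW  <A:2 Mu:1 Ld:1 B:1 rd:2 wr:2>
#3 MUL src=r6,r5 dispatched  <A:2 Mu:0 Ld:1 B:1 rd:0 wr:1>
#4 MEM src=r5,r5 held:RD_PORT  <A:2 Mu:0 Ld:1 B:1 rd:0 wr:1>
#5 ALU src=r5,r1 held:RD_PORT  <A:2 Mu:0 Ld:1 B:1 rd:0 wr:1>
#6 MUL src=r5,r6 held:FU  <A:2 Mu:0 Ld:1 B:1 rd:0 wr:1>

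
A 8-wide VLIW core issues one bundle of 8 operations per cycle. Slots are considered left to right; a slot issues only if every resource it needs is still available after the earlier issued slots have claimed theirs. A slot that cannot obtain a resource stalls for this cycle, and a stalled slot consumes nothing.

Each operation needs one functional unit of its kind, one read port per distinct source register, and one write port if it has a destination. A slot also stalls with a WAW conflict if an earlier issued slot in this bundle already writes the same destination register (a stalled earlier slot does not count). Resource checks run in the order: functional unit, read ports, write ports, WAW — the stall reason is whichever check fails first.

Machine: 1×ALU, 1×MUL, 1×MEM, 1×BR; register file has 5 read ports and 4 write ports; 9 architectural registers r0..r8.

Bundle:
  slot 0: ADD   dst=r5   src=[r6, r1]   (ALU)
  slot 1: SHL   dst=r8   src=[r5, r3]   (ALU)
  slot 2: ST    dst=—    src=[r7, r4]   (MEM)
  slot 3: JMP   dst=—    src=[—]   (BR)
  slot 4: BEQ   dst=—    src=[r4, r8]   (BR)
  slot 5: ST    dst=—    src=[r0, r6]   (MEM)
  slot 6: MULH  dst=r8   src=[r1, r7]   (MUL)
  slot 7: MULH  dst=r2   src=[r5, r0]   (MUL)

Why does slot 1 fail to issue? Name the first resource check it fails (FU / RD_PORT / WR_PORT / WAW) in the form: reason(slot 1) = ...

reason(slot 1) = FU

slot 0 (ALU): ISSUE — free A0,Mu1,Ld1,B1 rp3 wp3
slot 1 (ALU): stall FU — free A0,Mu1,Ld1,B1 rp3 wp3
slot 2 (MEM): ISSUE — free A0,Mu1,Ld0,B1 rp1 wp3
slot 3 (BR): ISSUE — free A0,Mu1,Ld0,B0 rp1 wp3
slot 4 (BR): stall FU — free A0,Mu1,Ld0,B0 rp1 wp3
slot 5 (MEM): stall FU — free A0,Mu1,Ld0,B0 rp1 wp3
slot 6 (MUL): stall RD_PORT — free A0,Mu1,Ld0,B0 rp1 wp3
slot 7 (MUL): stall RD_PORT — free A0,Mu1,Ld0,B0 rp1 wp3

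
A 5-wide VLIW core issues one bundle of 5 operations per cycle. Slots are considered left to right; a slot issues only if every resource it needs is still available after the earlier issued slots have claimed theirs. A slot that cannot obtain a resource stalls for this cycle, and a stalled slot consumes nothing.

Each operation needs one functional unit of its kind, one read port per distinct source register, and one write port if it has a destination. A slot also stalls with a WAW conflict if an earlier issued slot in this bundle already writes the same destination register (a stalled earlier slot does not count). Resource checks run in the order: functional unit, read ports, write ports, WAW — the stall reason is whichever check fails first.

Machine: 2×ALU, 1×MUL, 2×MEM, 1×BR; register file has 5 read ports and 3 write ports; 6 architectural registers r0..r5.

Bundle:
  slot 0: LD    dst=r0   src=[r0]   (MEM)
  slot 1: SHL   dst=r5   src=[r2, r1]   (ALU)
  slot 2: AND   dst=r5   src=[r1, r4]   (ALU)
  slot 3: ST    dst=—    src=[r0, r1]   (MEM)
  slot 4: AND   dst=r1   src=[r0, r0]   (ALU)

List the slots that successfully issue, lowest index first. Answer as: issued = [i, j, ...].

  0. MEM→r0 ⇒ go  {2A/1Mu/1Ld/1B | 4r 2w}
  1. ALU→r5 ⇒ go  {1A/1Mu/1Ld/1B | 2r 1w}
  2. ALU→r5 ⇒ no(WAW)  {1A/1Mu/1Ld/1B | 2r 1w}
  3. MEM ⇒ go  {1A/1Mu/0Ld/1B | 0r 1w}
  4. ALU→r1 ⇒ no(RD_PORT)  {1A/1Mu/0Ld/1B | 0r 1w}

issued = [0, 1, 3]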